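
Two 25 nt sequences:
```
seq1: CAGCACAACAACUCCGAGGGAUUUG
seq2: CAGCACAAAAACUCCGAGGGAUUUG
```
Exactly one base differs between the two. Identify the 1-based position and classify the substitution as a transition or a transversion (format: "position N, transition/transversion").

position 9, transversion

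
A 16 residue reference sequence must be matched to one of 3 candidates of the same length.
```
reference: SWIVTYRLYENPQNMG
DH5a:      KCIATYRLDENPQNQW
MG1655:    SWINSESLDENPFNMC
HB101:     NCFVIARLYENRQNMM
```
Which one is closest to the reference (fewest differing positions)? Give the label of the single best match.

DH5a

Hamming distances to reference — DH5a: 6; MG1655: 7; HB101: 7.
Smallest is DH5a with 6 mismatches.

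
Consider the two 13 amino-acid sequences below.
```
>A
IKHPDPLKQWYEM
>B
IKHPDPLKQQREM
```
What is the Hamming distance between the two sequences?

2

Comparing position by position, 2 residues differ: 10 (W/Q), 11 (Y/R).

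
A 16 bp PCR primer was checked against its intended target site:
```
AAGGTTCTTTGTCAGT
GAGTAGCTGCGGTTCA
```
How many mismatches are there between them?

Comparing position by position, 11 positions differ: 1 (A/G), 4 (G/T), 5 (T/A), 6 (T/G), 9 (T/G), 10 (T/C), 12 (T/G), 13 (C/T), 14 (A/T), 15 (G/C), 16 (T/A).

11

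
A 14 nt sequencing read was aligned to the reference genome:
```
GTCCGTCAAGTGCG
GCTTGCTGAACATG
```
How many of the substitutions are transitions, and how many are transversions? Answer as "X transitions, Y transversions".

Transitions (purine↔purine or pyrimidine↔pyrimidine): 2 T→C, 3 C→T, 4 C→T, 6 T→C, 7 C→T, 8 A→G, 10 G→A, 11 T→C, 12 G→A, 13 C→T.
Transversions (purine↔pyrimidine): none.

10 transitions, 0 transversions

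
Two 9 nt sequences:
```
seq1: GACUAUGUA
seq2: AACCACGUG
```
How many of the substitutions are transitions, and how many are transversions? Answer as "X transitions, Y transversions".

Transitions (purine↔purine or pyrimidine↔pyrimidine): 1 G→A, 4 U→C, 6 U→C, 9 A→G.
Transversions (purine↔pyrimidine): none.

4 transitions, 0 transversions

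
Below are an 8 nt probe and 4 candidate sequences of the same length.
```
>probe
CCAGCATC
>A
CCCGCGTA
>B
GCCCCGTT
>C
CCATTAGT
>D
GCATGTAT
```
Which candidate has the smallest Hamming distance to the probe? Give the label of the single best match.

Hamming distances to probe — A: 3; B: 5; C: 4; D: 6.
Smallest is A with 3 mismatches.

A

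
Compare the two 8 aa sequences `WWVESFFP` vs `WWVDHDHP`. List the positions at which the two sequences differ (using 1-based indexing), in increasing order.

Scanning 1-based: 4: E/D; 5: S/H; 6: F/D; 7: F/H.

4, 5, 6, 7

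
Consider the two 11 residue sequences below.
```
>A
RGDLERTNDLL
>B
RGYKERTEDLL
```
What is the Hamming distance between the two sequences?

3

Comparing position by position, 3 positions differ: 3 (D/Y), 4 (L/K), 8 (N/E).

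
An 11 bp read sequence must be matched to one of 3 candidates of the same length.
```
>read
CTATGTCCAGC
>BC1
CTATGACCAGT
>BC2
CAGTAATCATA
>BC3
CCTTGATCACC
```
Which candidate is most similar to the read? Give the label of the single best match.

BC1

BC1 differs at 2 bases; BC2 differs at 7 bases; BC3 differs at 5 bases. The closest is BC1.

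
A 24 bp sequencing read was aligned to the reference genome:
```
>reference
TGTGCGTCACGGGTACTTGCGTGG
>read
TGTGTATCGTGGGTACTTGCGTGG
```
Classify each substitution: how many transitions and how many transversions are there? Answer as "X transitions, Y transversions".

4 transitions, 0 transversions

Mismatches (1-based):
base 5: C→T (pyrimidine→pyrimidine, transition)
base 6: G→A (purine→purine, transition)
base 9: A→G (purine→purine, transition)
base 10: C→T (pyrimidine→pyrimidine, transition)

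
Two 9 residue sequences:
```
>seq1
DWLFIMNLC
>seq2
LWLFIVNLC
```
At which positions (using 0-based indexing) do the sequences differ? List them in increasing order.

Differences at position 0 (D→L), position 5 (M→V).

0, 5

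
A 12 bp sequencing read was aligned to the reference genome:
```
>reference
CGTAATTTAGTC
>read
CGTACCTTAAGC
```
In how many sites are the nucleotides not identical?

4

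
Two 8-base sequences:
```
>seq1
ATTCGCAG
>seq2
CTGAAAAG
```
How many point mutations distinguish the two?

The sequences differ at positions 1, 3, 4, 5, 6 (1-based) — 5 in total.

5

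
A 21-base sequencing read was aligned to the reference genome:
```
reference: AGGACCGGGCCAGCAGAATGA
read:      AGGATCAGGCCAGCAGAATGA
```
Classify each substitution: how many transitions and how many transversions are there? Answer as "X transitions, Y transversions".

Transitions (purine↔purine or pyrimidine↔pyrimidine): 5 C→T, 7 G→A.
Transversions (purine↔pyrimidine): none.

2 transitions, 0 transversions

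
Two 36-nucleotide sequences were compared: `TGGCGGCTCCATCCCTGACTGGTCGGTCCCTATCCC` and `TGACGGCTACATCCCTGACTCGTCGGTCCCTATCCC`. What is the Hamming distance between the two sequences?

3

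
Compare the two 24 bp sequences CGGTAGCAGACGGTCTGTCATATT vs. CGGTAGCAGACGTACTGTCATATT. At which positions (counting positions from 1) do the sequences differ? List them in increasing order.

13, 14

Differences at position 13 (G→T), position 14 (T→A).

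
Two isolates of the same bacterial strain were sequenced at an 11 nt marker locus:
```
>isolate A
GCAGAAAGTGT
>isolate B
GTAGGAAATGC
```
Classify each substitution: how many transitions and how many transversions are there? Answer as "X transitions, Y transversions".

4 transitions, 0 transversions

Transitions (purine↔purine or pyrimidine↔pyrimidine): 2 C→T, 5 A→G, 8 G→A, 11 T→C.
Transversions (purine↔pyrimidine): none.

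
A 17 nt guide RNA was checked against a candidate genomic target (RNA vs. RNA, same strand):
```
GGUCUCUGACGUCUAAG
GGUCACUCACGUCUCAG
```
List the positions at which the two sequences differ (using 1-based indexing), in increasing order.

5, 8, 15

Scanning 1-based: 5: U/A; 8: G/C; 15: A/C.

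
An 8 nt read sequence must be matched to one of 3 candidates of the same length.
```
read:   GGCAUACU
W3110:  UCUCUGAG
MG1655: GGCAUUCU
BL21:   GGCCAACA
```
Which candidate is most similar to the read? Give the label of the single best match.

W3110 differs at 7 positions; MG1655 differs at 1 position; BL21 differs at 3 positions. The closest is MG1655.

MG1655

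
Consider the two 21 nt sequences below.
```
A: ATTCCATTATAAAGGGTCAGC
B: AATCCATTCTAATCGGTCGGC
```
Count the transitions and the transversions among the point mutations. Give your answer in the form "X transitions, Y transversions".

1 transition, 4 transversions

Transitions (purine↔purine or pyrimidine↔pyrimidine): 19 A→G.
Transversions (purine↔pyrimidine): 2 T→A, 9 A→C, 13 A→T, 14 G→C.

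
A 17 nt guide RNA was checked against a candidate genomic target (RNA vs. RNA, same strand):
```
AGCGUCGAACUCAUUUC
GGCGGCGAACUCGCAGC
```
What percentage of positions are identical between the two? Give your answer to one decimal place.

64.7%

6 positions differ (1, 5, 13, 14, 15, 16), so 11 of 17 match: 11/17 = 64.71%.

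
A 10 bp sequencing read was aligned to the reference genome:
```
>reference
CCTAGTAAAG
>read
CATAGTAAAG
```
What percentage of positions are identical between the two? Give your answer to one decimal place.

90.0%

1 position differs (2), so 9 of 10 match: 9/10 = 90%.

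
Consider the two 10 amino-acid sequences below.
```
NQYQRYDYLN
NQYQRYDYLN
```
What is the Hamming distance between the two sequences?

0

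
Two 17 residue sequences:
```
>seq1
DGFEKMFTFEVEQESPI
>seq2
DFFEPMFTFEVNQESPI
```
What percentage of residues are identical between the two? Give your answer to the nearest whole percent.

3 positions differ (2, 5, 12), so 14 of 17 match: 14/17 = 82.35%.

82%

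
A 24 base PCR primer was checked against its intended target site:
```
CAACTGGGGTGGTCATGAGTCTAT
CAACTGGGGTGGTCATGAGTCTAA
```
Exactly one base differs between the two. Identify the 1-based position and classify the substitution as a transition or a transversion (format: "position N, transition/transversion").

Position 24 changes T→A. T is a pyrimidine and A is a purine, so this is a transversion.

position 24, transversion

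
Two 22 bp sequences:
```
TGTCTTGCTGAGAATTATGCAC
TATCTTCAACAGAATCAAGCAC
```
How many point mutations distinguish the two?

Mismatches (1-based): position 2: G→A; position 7: G→C; position 8: C→A; position 9: T→A; position 10: G→C; position 16: T→C; position 18: T→A.

7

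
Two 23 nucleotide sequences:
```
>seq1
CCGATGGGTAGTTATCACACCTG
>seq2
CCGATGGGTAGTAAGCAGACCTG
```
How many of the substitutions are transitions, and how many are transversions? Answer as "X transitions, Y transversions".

0 transitions, 3 transversions

Transitions (purine↔purine or pyrimidine↔pyrimidine): none.
Transversions (purine↔pyrimidine): 13 T→A, 15 T→G, 18 C→G.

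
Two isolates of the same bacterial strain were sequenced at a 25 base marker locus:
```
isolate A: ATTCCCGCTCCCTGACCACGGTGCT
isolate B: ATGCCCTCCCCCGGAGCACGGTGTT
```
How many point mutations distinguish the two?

6

Mismatches (1-based): base 3: T→G; base 7: G→T; base 9: T→C; base 13: T→G; base 16: C→G; base 24: C→T.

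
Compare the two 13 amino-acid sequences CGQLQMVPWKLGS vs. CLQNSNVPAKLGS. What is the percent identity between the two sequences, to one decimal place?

61.5%

Mismatches at positions 2, 4, 5, 6, 9 (1-based): 5 of 13.
Identical positions: 8/13 = 61.54% → 61.5%.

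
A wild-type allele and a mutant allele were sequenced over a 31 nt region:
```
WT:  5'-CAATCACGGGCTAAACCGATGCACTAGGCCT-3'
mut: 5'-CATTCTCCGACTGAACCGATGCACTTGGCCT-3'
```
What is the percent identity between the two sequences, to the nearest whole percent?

81%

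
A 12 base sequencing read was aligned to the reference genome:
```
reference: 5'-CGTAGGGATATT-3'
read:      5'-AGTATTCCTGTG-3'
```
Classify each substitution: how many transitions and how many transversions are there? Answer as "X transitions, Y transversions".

1 transition, 6 transversions

Mismatches (1-based):
site 1: C→A (pyrimidine→purine, transversion)
site 5: G→T (purine→pyrimidine, transversion)
site 6: G→T (purine→pyrimidine, transversion)
site 7: G→C (purine→pyrimidine, transversion)
site 8: A→C (purine→pyrimidine, transversion)
site 10: A→G (purine→purine, transition)
site 12: T→G (pyrimidine→purine, transversion)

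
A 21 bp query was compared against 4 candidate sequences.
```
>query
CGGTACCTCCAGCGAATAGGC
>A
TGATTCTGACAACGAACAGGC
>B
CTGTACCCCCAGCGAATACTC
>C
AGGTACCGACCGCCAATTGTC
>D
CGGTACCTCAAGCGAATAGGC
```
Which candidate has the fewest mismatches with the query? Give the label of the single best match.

A differs at 8 sites; B differs at 4 sites; C differs at 7 sites; D differs at 1 site. The closest is D.

D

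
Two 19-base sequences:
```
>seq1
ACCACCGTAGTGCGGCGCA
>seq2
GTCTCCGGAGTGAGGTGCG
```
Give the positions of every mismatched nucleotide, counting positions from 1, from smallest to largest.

Differences at position 1 (A→G), position 2 (C→T), position 4 (A→T), position 8 (T→G), position 13 (C→A), position 16 (C→T), position 19 (A→G).

1, 2, 4, 8, 13, 16, 19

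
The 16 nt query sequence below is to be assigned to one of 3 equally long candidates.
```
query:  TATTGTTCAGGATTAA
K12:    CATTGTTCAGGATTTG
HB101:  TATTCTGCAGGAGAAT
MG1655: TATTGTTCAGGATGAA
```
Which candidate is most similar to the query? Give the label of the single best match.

MG1655

K12 differs at 3 sites; HB101 differs at 5 sites; MG1655 differs at 1 site. The closest is MG1655.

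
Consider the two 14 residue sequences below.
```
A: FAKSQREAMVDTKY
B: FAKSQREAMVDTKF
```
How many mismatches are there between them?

Comparing position by position, 1 position differs: 14 (Y/F).

1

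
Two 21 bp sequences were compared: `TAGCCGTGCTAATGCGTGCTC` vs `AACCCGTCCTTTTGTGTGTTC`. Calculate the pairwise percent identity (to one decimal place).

66.7%

Mismatches at positions 1, 3, 8, 11, 12, 15, 19 (1-based): 7 of 21.
Identical positions: 14/21 = 66.67% → 66.7%.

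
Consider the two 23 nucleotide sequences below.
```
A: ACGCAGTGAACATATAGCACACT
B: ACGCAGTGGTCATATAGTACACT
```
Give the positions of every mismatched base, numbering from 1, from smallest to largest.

9, 10, 18

Differences at position 9 (A→G), position 10 (A→T), position 18 (C→T).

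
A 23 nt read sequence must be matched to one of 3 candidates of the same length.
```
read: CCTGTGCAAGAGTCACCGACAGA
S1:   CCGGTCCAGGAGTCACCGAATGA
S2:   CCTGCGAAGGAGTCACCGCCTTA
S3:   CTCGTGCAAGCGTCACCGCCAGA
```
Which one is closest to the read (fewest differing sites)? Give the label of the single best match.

S1 differs at 5 sites; S2 differs at 6 sites; S3 differs at 4 sites. The closest is S3.

S3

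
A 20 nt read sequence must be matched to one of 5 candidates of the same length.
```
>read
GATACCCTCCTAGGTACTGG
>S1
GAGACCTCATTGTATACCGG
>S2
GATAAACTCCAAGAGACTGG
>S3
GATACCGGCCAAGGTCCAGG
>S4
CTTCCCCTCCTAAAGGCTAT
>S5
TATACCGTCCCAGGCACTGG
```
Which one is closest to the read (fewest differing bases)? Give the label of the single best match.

S5

S1 differs at 9 bases; S2 differs at 5 bases; S3 differs at 5 bases; S4 differs at 9 bases; S5 differs at 4 bases. The closest is S5.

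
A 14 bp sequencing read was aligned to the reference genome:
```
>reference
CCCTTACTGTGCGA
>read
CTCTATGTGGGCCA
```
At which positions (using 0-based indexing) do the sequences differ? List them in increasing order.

Differences at position 1 (C→T), position 4 (T→A), position 5 (A→T), position 6 (C→G), position 9 (T→G), position 12 (G→C).

1, 4, 5, 6, 9, 12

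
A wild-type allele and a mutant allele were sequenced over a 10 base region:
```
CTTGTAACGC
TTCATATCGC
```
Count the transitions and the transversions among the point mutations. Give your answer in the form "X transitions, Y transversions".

3 transitions, 1 transversion

Transitions (purine↔purine or pyrimidine↔pyrimidine): 1 C→T, 3 T→C, 4 G→A.
Transversions (purine↔pyrimidine): 7 A→T.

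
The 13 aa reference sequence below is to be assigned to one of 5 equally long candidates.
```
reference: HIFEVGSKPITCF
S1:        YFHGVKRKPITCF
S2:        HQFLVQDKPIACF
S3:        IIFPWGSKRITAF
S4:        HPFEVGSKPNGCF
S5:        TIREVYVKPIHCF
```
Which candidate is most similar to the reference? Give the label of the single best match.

S1 differs at 6 residues; S2 differs at 5 residues; S3 differs at 5 residues; S4 differs at 3 residues; S5 differs at 5 residues. The closest is S4.

S4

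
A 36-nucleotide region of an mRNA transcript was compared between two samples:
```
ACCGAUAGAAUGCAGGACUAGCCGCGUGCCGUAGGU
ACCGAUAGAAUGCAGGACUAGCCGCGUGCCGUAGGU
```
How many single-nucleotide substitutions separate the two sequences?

No positions differ; the sequences are identical.

0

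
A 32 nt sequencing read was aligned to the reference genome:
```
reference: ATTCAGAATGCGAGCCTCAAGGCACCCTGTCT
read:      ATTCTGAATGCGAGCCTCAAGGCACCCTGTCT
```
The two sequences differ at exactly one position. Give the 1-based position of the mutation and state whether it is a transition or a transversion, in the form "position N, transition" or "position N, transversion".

Position 5 changes A→T. A is a purine and T is a pyrimidine, so this is a transversion.

position 5, transversion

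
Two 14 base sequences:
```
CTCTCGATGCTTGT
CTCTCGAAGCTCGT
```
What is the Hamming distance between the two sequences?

Comparing position by position, 2 positions differ: 8 (T/A), 12 (T/C).

2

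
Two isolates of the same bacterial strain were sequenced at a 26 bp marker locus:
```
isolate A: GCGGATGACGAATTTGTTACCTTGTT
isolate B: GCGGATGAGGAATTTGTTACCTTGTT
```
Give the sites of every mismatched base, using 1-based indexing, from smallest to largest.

Scanning 1-based: 9: C/G.

9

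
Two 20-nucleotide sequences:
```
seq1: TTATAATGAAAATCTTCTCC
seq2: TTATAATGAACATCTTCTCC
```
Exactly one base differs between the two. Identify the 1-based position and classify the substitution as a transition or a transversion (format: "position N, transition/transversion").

position 11, transversion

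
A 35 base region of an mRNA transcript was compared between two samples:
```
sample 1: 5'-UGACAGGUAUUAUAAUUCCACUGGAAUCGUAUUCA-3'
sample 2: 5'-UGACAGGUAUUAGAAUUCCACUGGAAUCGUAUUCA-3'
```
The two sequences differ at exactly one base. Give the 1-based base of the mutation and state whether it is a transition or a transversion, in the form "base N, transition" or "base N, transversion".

base 13, transversion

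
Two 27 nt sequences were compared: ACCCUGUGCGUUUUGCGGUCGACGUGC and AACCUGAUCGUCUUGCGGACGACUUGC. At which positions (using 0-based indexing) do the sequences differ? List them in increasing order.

1, 6, 7, 11, 18, 23

Scanning 0-based: 1: C/A; 6: U/A; 7: G/U; 11: U/C; 18: U/A; 23: G/U.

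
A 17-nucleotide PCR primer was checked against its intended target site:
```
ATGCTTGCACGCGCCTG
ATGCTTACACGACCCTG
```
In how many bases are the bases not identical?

3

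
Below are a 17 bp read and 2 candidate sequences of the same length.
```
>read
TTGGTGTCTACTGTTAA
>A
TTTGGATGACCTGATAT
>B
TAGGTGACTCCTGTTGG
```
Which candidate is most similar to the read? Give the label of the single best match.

B

Hamming distances to read — A: 8; B: 5.
Smallest is B with 5 mismatches.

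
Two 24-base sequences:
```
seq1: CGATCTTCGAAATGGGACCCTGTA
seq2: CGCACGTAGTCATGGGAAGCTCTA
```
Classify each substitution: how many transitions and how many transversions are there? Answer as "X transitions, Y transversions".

Mismatches (1-based):
base 3: A→C (purine→pyrimidine, transversion)
base 4: T→A (pyrimidine→purine, transversion)
base 6: T→G (pyrimidine→purine, transversion)
base 8: C→A (pyrimidine→purine, transversion)
base 10: A→T (purine→pyrimidine, transversion)
base 11: A→C (purine→pyrimidine, transversion)
base 18: C→A (pyrimidine→purine, transversion)
base 19: C→G (pyrimidine→purine, transversion)
base 22: G→C (purine→pyrimidine, transversion)

0 transitions, 9 transversions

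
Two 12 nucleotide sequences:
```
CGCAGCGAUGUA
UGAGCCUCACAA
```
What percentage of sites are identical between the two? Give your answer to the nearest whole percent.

25%

9 positions differ (1, 3, 4, 5, 7, 8, 9, 10, 11), so 3 of 12 match: 3/12 = 25%.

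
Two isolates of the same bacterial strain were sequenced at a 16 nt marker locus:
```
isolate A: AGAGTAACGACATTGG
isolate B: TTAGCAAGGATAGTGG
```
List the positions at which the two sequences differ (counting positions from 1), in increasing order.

1, 2, 5, 8, 11, 13

Scanning 1-based: 1: A/T; 2: G/T; 5: T/C; 8: C/G; 11: C/T; 13: T/G.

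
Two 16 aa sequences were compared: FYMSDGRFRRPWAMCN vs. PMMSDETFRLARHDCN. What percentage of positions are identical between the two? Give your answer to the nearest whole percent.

44%

9 positions differ (1, 2, 6, 7, 10, 11, 12, 13, 14), so 7 of 16 match: 7/16 = 43.75%.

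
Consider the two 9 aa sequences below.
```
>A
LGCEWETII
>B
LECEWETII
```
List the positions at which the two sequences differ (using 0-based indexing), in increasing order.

1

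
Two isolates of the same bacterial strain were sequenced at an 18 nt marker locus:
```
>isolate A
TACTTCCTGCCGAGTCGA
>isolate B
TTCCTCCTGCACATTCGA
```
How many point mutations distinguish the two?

5

Comparing position by position, 5 sites differ: 2 (A/T), 4 (T/C), 11 (C/A), 12 (G/C), 14 (G/T).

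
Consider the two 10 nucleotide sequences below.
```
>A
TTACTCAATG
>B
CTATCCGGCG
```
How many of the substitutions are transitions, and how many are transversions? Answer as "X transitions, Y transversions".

Transitions (purine↔purine or pyrimidine↔pyrimidine): 1 T→C, 4 C→T, 5 T→C, 7 A→G, 8 A→G, 9 T→C.
Transversions (purine↔pyrimidine): none.

6 transitions, 0 transversions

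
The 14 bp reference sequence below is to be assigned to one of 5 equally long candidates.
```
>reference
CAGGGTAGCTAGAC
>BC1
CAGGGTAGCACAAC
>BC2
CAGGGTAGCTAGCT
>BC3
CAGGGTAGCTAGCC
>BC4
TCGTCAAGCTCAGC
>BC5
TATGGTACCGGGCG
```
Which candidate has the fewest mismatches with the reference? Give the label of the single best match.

BC3

BC1 differs at 3 bases; BC2 differs at 2 bases; BC3 differs at 1 base; BC4 differs at 8 bases; BC5 differs at 7 bases. The closest is BC3.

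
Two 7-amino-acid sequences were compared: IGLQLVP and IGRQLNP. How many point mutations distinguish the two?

2

Comparing position by position, 2 residues differ: 3 (L/R), 6 (V/N).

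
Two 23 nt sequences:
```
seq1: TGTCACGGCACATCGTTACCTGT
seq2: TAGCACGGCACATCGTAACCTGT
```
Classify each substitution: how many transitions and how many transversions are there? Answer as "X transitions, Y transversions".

Mismatches (1-based):
position 2: G→A (purine→purine, transition)
position 3: T→G (pyrimidine→purine, transversion)
position 17: T→A (pyrimidine→purine, transversion)

1 transition, 2 transversions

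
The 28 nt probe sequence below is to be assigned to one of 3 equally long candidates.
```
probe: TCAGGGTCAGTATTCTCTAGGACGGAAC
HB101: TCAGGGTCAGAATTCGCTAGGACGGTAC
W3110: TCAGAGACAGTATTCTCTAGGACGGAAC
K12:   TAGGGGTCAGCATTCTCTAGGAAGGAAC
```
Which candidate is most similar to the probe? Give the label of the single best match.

HB101 differs at 3 positions; W3110 differs at 2 positions; K12 differs at 4 positions. The closest is W3110.

W3110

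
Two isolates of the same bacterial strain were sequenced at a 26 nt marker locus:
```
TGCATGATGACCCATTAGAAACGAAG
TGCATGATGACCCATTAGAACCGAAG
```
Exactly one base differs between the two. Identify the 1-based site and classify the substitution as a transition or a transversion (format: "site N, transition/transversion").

The sequences differ only at site 21: A→C (purine→pyrimidine), a transversion.

site 21, transversion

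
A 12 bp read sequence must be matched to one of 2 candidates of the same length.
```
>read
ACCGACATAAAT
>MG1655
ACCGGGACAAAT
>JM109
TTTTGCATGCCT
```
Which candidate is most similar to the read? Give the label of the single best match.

MG1655

MG1655 differs at 3 positions; JM109 differs at 8 positions. The closest is MG1655.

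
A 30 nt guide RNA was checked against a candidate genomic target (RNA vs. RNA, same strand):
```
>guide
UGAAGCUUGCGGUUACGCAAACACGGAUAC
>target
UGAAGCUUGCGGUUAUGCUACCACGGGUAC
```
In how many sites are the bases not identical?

4

Mismatches (1-based): site 16: C→U; site 19: A→U; site 21: A→C; site 27: A→G.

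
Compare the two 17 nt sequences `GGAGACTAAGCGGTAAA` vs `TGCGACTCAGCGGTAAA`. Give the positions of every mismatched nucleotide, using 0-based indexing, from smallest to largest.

0, 2, 7

Scanning 0-based: 0: G/T; 2: A/C; 7: A/C.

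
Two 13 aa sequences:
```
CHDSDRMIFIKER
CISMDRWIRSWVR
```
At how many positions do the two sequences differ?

8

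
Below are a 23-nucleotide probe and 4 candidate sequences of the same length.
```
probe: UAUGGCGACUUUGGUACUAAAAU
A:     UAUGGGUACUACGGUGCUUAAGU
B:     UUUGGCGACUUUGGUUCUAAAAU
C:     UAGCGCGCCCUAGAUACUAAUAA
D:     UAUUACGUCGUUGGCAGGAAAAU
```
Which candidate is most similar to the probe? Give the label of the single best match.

B

A differs at 7 sites; B differs at 2 sites; C differs at 8 sites; D differs at 7 sites. The closest is B.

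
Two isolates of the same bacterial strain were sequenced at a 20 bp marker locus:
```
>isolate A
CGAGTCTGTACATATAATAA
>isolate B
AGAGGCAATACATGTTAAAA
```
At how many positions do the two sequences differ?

Mismatches (1-based): position 1: C→A; position 5: T→G; position 7: T→A; position 8: G→A; position 14: A→G; position 16: A→T; position 18: T→A.

7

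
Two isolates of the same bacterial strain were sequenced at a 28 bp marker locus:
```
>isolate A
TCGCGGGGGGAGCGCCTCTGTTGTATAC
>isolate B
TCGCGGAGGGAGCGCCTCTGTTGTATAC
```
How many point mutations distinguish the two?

The sequences differ at sites 7 (1-based) — 1 in total.

1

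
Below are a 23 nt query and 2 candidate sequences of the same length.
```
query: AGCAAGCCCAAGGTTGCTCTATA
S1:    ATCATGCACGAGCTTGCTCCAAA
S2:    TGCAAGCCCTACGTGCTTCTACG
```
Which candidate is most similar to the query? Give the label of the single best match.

S1 differs at 7 sites; S2 differs at 8 sites. The closest is S1.

S1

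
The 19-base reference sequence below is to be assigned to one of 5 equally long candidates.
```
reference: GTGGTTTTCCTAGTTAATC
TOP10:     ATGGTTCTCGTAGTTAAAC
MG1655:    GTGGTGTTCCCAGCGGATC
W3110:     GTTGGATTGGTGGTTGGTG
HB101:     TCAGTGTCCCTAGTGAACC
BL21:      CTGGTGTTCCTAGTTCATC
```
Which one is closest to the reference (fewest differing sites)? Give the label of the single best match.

TOP10 differs at 4 sites; MG1655 differs at 5 sites; W3110 differs at 9 sites; HB101 differs at 7 sites; BL21 differs at 3 sites. The closest is BL21.

BL21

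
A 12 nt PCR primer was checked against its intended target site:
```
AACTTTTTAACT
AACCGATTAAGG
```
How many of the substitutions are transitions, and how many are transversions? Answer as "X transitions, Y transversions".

Transitions (purine↔purine or pyrimidine↔pyrimidine): 4 T→C.
Transversions (purine↔pyrimidine): 5 T→G, 6 T→A, 11 C→G, 12 T→G.

1 transition, 4 transversions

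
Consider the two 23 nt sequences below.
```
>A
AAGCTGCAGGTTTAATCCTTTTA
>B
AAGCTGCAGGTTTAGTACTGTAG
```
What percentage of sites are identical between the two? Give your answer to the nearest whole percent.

5 positions differ (15, 17, 20, 22, 23), so 18 of 23 match: 18/23 = 78.26%.

78%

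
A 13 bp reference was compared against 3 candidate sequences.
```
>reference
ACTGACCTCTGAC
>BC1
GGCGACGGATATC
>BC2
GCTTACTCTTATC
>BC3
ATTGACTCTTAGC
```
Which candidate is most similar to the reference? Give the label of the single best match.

BC3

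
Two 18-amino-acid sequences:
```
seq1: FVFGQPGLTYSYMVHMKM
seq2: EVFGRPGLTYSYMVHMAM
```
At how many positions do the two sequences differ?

3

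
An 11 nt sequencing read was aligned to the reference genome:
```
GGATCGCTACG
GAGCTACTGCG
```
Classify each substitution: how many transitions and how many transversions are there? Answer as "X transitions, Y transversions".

6 transitions, 0 transversions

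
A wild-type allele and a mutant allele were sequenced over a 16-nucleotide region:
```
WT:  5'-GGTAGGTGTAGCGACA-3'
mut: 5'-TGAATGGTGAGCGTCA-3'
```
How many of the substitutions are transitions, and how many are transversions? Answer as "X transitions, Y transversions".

Mismatches (1-based):
base 1: G→T (purine→pyrimidine, transversion)
base 3: T→A (pyrimidine→purine, transversion)
base 5: G→T (purine→pyrimidine, transversion)
base 7: T→G (pyrimidine→purine, transversion)
base 8: G→T (purine→pyrimidine, transversion)
base 9: T→G (pyrimidine→purine, transversion)
base 14: A→T (purine→pyrimidine, transversion)

0 transitions, 7 transversions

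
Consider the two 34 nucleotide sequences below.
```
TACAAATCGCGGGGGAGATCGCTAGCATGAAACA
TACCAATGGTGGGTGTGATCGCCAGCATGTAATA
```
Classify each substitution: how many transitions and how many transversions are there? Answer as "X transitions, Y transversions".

3 transitions, 5 transversions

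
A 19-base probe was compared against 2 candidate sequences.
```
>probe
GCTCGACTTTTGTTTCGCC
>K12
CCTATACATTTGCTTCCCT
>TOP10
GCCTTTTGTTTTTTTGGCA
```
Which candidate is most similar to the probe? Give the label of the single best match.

K12

K12 differs at 7 sites; TOP10 differs at 9 sites. The closest is K12.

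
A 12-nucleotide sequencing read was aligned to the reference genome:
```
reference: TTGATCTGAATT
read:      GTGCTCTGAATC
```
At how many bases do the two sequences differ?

The sequences differ at bases 1, 4, 12 (1-based) — 3 in total.

3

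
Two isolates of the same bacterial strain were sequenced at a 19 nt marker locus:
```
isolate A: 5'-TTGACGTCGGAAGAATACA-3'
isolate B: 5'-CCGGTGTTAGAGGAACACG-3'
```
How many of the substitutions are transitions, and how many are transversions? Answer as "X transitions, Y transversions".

9 transitions, 0 transversions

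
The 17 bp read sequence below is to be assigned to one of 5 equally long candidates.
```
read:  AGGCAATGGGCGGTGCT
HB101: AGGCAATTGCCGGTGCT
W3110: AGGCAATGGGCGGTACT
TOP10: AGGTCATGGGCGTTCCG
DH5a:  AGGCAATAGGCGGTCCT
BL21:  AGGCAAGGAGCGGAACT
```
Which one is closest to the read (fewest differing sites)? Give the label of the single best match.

W3110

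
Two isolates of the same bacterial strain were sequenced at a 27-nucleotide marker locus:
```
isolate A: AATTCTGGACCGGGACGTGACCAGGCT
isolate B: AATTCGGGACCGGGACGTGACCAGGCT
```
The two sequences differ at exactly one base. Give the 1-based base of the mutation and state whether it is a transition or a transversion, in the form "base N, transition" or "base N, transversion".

The sequences differ only at base 6: T→G (pyrimidine→purine), a transversion.

base 6, transversion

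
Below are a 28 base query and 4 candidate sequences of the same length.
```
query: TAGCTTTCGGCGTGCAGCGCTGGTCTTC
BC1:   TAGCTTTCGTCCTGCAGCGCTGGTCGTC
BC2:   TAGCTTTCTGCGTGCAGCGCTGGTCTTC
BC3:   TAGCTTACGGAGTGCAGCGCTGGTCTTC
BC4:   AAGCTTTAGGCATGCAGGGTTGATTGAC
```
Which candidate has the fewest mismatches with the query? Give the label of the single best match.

BC2

BC1 differs at 3 positions; BC2 differs at 1 position; BC3 differs at 2 positions; BC4 differs at 9 positions. The closest is BC2.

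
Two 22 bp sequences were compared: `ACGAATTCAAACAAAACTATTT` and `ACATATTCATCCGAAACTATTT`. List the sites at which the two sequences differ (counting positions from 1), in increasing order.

Scanning 1-based: 3: G/A; 4: A/T; 10: A/T; 11: A/C; 13: A/G.

3, 4, 10, 11, 13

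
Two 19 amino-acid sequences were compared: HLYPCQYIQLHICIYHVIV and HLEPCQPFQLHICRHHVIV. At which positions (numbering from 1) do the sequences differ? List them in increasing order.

Differences at position 3 (Y→E), position 7 (Y→P), position 8 (I→F), position 14 (I→R), position 15 (Y→H).

3, 7, 8, 14, 15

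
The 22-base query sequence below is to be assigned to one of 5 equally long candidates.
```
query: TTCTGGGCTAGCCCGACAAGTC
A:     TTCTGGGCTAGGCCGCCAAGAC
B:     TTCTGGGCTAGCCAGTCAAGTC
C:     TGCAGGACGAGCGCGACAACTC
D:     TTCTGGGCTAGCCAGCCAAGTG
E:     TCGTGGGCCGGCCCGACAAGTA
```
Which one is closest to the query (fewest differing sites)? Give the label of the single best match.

B

Hamming distances to query — A: 3; B: 2; C: 6; D: 3; E: 5.
Smallest is B with 2 mismatches.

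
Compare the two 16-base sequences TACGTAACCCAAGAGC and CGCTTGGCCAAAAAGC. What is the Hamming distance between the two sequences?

7

The sequences differ at bases 1, 2, 4, 6, 7, 10, 13 (1-based) — 7 in total.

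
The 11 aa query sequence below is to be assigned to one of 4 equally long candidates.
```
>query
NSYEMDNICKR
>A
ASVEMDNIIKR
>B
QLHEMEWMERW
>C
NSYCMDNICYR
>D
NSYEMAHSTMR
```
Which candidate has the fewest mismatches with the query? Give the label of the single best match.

C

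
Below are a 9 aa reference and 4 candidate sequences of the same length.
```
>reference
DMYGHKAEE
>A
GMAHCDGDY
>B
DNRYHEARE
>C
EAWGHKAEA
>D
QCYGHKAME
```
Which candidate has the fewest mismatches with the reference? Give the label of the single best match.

D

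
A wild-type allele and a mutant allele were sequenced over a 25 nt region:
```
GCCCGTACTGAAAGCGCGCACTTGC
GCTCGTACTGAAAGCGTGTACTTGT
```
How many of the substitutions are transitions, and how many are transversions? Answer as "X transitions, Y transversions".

Transitions (purine↔purine or pyrimidine↔pyrimidine): 3 C→T, 17 C→T, 19 C→T, 25 C→T.
Transversions (purine↔pyrimidine): none.

4 transitions, 0 transversions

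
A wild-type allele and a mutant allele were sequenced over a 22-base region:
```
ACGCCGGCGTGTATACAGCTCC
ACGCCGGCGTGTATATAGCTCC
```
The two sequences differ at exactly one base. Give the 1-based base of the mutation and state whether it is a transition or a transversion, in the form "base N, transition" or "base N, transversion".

The sequences differ only at base 16: C→T (pyrimidine→pyrimidine), a transition.

base 16, transition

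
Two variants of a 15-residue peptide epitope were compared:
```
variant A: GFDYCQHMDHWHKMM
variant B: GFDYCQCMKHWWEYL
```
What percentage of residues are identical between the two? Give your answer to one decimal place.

60.0%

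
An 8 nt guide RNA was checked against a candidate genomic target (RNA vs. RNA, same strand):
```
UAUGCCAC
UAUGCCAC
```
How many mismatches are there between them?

0

No positions differ; the sequences are identical.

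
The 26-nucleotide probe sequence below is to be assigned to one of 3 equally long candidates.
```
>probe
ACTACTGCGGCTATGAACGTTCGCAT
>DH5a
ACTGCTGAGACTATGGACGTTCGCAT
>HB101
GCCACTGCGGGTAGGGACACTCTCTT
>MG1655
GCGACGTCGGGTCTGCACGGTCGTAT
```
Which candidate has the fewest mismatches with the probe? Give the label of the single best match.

DH5a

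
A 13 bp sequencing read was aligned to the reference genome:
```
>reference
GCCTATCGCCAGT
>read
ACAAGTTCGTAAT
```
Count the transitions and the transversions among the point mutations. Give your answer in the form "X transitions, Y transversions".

5 transitions, 4 transversions

Mismatches (1-based):
position 1: G→A (purine→purine, transition)
position 3: C→A (pyrimidine→purine, transversion)
position 4: T→A (pyrimidine→purine, transversion)
position 5: A→G (purine→purine, transition)
position 7: C→T (pyrimidine→pyrimidine, transition)
position 8: G→C (purine→pyrimidine, transversion)
position 9: C→G (pyrimidine→purine, transversion)
position 10: C→T (pyrimidine→pyrimidine, transition)
position 12: G→A (purine→purine, transition)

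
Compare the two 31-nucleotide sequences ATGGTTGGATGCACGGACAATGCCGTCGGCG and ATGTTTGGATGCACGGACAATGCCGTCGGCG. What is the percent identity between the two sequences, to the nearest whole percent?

Mismatch at position 4 (1-based): 1 of 31.
Identical positions: 30/31 = 96.77% → 97%.

97%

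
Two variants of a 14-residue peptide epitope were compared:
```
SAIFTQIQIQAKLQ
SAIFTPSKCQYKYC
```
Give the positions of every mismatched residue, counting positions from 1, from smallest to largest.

6, 7, 8, 9, 11, 13, 14

Differences at position 6 (Q→P), position 7 (I→S), position 8 (Q→K), position 9 (I→C), position 11 (A→Y), position 13 (L→Y), position 14 (Q→C).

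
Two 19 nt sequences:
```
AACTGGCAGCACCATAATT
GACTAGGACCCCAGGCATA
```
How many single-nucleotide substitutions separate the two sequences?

Comparing position by position, 10 sites differ: 1 (A/G), 5 (G/A), 7 (C/G), 9 (G/C), 11 (A/C), 13 (C/A), 14 (A/G), 15 (T/G), 16 (A/C), 19 (T/A).

10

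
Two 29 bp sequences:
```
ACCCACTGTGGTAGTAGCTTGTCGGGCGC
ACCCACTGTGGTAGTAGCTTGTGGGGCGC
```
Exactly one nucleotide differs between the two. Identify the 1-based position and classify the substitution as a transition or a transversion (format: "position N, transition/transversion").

Position 23 changes C→G. C is a pyrimidine and G is a purine, so this is a transversion.

position 23, transversion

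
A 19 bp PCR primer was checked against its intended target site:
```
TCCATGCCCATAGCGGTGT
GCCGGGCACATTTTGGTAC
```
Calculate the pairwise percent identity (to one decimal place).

52.6%

Mismatches at positions 1, 4, 5, 8, 12, 13, 14, 18, 19 (1-based): 9 of 19.
Identical positions: 10/19 = 52.63% → 52.6%.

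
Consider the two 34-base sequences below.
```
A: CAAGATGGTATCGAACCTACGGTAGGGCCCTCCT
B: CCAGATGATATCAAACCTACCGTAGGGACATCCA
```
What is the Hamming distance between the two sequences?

7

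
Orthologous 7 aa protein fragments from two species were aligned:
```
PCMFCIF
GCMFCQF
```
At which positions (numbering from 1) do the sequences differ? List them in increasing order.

1, 6

Differences at position 1 (P→G), position 6 (I→Q).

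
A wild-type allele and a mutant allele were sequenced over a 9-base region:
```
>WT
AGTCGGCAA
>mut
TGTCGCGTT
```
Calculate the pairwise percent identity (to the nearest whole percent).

44%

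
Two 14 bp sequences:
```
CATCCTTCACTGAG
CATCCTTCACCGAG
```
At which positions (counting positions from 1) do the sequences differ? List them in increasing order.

Scanning 1-based: 11: T/C.

11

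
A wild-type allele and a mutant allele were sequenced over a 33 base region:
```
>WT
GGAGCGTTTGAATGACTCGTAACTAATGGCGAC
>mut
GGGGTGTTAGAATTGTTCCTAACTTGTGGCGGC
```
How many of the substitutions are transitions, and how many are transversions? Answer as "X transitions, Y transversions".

6 transitions, 4 transversions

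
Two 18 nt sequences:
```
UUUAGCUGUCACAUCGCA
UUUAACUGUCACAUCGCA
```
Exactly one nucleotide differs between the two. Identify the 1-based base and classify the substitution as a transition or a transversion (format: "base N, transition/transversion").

The sequences differ only at base 5: G→A (purine→purine), a transition.

base 5, transition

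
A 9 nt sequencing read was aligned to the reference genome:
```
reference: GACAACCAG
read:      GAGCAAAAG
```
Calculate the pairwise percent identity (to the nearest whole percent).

Mismatches at positions 3, 4, 6, 7 (1-based): 4 of 9.
Identical positions: 5/9 = 55.56% → 56%.

56%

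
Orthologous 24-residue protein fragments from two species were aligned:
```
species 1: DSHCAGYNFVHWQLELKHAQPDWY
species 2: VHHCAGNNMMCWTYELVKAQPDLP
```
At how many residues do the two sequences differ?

12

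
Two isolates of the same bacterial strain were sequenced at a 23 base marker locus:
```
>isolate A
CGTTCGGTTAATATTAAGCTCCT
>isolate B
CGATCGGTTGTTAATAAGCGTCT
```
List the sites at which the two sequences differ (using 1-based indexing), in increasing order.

Differences at site 3 (T→A), site 10 (A→G), site 11 (A→T), site 14 (T→A), site 20 (T→G), site 21 (C→T).

3, 10, 11, 14, 20, 21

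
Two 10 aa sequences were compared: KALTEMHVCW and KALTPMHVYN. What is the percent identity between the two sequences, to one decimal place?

Mismatches at positions 5, 9, 10 (1-based): 3 of 10.
Identical positions: 7/10 = 70% → 70.0%.

70.0%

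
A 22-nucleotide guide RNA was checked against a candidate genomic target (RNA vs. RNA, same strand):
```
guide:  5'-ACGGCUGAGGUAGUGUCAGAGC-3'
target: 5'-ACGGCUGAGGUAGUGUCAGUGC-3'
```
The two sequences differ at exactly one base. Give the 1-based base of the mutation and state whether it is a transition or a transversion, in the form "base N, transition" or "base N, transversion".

base 20, transversion

The sequences differ only at base 20: A→U (purine→pyrimidine), a transversion.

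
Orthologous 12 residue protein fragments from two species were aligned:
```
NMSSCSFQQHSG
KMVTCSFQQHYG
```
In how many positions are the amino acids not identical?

The sequences differ at positions 1, 3, 4, 11 (1-based) — 4 in total.

4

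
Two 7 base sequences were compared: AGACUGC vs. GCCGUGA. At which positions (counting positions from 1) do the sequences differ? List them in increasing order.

Differences at position 1 (A→G), position 2 (G→C), position 3 (A→C), position 4 (C→G), position 7 (C→A).

1, 2, 3, 4, 7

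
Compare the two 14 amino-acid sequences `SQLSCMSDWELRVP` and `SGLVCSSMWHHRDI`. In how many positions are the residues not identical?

The sequences differ at positions 2, 4, 6, 8, 10, 11, 13, 14 (1-based) — 8 in total.

8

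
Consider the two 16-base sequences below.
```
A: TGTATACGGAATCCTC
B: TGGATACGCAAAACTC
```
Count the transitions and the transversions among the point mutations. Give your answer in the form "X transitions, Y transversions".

0 transitions, 4 transversions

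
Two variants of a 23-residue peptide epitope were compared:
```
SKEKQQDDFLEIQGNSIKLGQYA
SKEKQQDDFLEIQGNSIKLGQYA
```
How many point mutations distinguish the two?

The two sequences are identical at every position.

0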